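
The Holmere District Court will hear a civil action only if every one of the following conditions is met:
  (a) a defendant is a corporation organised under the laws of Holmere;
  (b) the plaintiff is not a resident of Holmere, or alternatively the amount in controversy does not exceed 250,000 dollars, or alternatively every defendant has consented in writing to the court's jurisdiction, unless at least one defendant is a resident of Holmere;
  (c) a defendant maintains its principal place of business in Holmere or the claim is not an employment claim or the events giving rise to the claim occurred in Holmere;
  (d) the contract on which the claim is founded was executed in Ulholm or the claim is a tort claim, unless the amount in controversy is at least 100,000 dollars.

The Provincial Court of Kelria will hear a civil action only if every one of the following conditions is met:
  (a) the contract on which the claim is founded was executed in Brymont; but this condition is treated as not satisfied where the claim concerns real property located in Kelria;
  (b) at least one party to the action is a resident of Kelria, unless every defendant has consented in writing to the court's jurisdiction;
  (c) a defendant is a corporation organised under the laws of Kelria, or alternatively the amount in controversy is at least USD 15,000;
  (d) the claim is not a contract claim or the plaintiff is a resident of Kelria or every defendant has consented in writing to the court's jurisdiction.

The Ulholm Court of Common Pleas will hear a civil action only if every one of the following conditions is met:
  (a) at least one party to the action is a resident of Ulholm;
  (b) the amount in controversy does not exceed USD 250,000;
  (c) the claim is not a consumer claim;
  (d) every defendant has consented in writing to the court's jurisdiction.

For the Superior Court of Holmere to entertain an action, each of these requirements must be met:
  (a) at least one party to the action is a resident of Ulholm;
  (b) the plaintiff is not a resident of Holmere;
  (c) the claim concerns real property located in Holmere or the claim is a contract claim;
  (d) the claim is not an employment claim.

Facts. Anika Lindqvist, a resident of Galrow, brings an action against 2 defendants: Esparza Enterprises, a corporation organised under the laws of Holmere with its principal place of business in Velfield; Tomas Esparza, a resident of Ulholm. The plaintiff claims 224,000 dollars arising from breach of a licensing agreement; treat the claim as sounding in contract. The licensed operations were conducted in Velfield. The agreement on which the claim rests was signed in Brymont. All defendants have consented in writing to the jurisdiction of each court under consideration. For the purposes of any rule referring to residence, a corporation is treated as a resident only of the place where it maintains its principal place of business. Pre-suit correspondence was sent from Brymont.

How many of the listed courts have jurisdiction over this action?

4

The Holmere District Court:
  (a) Esparza Enterprises is organised under the laws of Holmere. Satisfied.
  (b) The plaintiff resides in Galrow, which is not Holmere — that alternative is enough. Met.
  (c) The claim is a contract claim, not an employment claim, so this disjunct is met. Met.
  (d) The contract was executed in Brymont, not Ulholm; the claim is a contract claim, not a tort claim — every alternative fails. But the amount in controversy is USD 224,000, which meets the USD 100,000 floor, and the 'unless' clause therefore excuses the requirement. Condition met.
  → Jurisdiction lies.
The Provincial Court of Kelria:
  (a) The contract was executed in Brymont. The carve-out does not apply: the claim does not concern real property. Met.
  (b) No party resides in Kelria. But every defendant has filed written consent, and the 'unless' clause therefore excuses the requirement. Met.
  (c) The amount in controversy is $224,000, which meets the $15,000 floor, which satisfies one of the alternatives. Condition met.
  (d) Every defendant has filed written consent, so one alternative holds. Satisfied.
  → Jurisdiction lies.
The Ulholm Court of Common Pleas:
  (a) Tomas Esparza resides in Ulholm. Condition met.
  (b) The amount in controversy is $224,000, within the USD 250,000 ceiling. Condition met.
  (c) The claim is a contract claim, not a consumer claim. Condition met.
  (d) Every defendant has filed written consent. Met.
  → The court has jurisdiction.
The Superior Court of Holmere:
  (a) Tomas Esparza resides in Ulholm. Condition met.
  (b) The plaintiff resides in Galrow, which is not Holmere. Satisfied.
  (c) The claim is a contract claim, which satisfies one of the alternatives. Met.
  (d) The claim is a contract claim, not an employment claim. Met.
  → All conditions met; jurisdiction exists.
Courts with jurisdiction: the Holmere District Court, the Provincial Court of Kelria, the Ulholm Court of Common Pleas, the Superior Court of Holmere — 4 in total.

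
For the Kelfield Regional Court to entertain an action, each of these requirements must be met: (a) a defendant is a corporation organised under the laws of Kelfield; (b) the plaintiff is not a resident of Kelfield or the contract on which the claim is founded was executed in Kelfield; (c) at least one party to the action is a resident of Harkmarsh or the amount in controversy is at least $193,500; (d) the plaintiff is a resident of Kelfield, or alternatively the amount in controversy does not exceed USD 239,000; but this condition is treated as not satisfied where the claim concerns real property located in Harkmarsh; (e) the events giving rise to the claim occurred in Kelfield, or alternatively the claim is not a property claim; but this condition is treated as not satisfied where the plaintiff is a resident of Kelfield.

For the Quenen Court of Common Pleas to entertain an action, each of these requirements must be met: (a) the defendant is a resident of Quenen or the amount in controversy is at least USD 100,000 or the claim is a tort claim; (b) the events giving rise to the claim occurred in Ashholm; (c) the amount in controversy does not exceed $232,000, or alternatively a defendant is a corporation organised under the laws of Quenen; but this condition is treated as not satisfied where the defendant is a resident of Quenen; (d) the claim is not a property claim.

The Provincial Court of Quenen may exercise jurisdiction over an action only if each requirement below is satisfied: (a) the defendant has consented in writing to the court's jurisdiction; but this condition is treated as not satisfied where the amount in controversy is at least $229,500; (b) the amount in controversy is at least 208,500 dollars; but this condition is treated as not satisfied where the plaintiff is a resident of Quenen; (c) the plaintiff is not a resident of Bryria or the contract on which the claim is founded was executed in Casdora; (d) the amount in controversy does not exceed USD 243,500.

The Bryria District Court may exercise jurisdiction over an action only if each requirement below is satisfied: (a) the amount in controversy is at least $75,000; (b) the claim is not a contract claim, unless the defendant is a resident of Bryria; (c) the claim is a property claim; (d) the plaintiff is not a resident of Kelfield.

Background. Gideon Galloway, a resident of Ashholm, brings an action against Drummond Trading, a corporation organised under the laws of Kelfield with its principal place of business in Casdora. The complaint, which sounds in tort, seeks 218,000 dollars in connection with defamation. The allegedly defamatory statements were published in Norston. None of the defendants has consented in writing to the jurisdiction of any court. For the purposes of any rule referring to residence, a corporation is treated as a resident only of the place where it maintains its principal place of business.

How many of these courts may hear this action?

The Kelfield Regional Court:
  (a) Drummond Trading is organised under the laws of Kelfield. Satisfied.
  (b) The plaintiff resides in Ashholm, which is not Kelfield, so one alternative holds. Met.
  (c) The amount in controversy is $218,000, which meets the $193,500 floor, which satisfies one of the alternatives. Satisfied.
  (d) The amount in controversy is 218,000 dollars, within the $239,000 ceiling, so one alternative holds. The exception is not triggered, since the claim does not concern real property. Met.
  (e) The claim is a tort claim, not a property claim, so one alternative holds. The carve-out does not apply: the plaintiff resides in Ashholm, not Kelfield. Satisfied.
  → The court has jurisdiction.
The Quenen Court of Common Pleas:
  (a) The amount in controversy is 218,000 dollars, which meets the $100,000 floor, so this disjunct is met. Condition met.
  (b) The operative events occurred in Norston, not Ashholm. Fails.
  (c) The amount in controversy is 218,000 dollars, within the USD 232,000 ceiling, so one alternative holds. And the carve-out is inapplicable — the defendant resides in Casdora, not Quenen. Met.
  (d) The claim is a tort claim, not a property claim. Met.
  → The court lacks jurisdiction.
The Provincial Court of Quenen:
  (a) No such written consent has been filed. Not satisfied.
  (b) The amount in controversy is 218,000 dollars, which meets the USD 208,500 floor. The exception is not triggered, since the plaintiff resides in Ashholm, not Quenen. Condition met.
  (c) The plaintiff resides in Ashholm, which is not Bryria — that alternative is enough. Met.
  (d) The amount in controversy is $218,000, within the USD 243,500 ceiling. Met.
  → Not every requirement is met — no jurisdiction.
The Bryria District Court:
  (a) The amount in controversy is USD 218,000, which meets the $75,000 floor. Satisfied.
  (b) The claim is a tort claim, not a contract claim. Condition met.
  (c) The claim is a tort claim, not a property claim. Not satisfied.
  (d) The plaintiff resides in Ashholm, which is not Kelfield. Condition met.
  → At least one condition fails; no jurisdiction.
Courts with jurisdiction: the Kelfield Regional Court — 1 in total.

1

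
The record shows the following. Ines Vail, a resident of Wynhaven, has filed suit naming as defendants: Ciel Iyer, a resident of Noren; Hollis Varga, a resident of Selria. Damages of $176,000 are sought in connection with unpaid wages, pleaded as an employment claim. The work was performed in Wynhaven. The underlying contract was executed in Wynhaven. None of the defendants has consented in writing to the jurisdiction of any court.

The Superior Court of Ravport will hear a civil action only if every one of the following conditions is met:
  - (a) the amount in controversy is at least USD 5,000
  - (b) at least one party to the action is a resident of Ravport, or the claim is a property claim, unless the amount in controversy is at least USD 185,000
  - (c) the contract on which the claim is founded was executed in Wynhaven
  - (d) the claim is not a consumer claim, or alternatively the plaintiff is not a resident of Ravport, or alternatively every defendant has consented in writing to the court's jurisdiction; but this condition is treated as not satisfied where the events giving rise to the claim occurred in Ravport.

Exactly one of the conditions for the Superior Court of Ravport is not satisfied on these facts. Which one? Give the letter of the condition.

(b)

The Superior Court of Ravport:
  (a) The amount in controversy is $176,000, which meets the 5,000 dollars floor. Condition met.
  (b) No party resides in Ravport; the claim is an employment claim, not a property claim — none of the alternatives is met. The proviso offers no rescue either, since the amount in controversy is 176,000 dollars, below the $185,000 floor. Fails.
  (c) The contract was executed in Wynhaven. Met.
  (d) The claim is an employment claim, not a consumer claim, so one alternative holds. And the carve-out is inapplicable — the operative events occurred in Wynhaven, not Ravport. Satisfied.
Only condition (b) fails.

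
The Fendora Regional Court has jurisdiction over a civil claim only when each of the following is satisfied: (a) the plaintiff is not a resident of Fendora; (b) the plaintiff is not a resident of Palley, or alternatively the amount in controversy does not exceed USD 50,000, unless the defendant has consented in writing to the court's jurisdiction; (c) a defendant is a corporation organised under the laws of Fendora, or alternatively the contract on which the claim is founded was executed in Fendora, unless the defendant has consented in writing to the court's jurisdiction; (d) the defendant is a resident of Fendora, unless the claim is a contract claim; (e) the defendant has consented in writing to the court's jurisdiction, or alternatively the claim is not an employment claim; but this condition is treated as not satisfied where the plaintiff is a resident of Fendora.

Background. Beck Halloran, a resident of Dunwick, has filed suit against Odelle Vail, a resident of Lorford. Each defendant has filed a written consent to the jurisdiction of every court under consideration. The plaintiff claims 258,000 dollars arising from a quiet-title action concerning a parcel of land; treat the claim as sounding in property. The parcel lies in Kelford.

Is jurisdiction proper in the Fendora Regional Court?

No

The Fendora Regional Court:
  (a) The plaintiff resides in Dunwick, which is not Fendora. Condition met.
  (b) The plaintiff resides in Dunwick, which is not Palley, so this disjunct is met. Met.
  (c) No defendant is a corporation; no contract (and hence no place of execution) is alleged — no alternative holds. However, every defendant has filed written consent, so the 'unless' proviso supplies this condition. Condition met.
  (d) The defendant resides in Lorford, not Fendora. Nor does the 'unless' clause help: the claim is a property claim, not a contract claim. Not satisfied.
  (e) Every defendant has filed written consent, so one alternative holds. The carve-out does not apply: the plaintiff resides in Dunwick, not Fendora. Met.
  → The court lacks jurisdiction.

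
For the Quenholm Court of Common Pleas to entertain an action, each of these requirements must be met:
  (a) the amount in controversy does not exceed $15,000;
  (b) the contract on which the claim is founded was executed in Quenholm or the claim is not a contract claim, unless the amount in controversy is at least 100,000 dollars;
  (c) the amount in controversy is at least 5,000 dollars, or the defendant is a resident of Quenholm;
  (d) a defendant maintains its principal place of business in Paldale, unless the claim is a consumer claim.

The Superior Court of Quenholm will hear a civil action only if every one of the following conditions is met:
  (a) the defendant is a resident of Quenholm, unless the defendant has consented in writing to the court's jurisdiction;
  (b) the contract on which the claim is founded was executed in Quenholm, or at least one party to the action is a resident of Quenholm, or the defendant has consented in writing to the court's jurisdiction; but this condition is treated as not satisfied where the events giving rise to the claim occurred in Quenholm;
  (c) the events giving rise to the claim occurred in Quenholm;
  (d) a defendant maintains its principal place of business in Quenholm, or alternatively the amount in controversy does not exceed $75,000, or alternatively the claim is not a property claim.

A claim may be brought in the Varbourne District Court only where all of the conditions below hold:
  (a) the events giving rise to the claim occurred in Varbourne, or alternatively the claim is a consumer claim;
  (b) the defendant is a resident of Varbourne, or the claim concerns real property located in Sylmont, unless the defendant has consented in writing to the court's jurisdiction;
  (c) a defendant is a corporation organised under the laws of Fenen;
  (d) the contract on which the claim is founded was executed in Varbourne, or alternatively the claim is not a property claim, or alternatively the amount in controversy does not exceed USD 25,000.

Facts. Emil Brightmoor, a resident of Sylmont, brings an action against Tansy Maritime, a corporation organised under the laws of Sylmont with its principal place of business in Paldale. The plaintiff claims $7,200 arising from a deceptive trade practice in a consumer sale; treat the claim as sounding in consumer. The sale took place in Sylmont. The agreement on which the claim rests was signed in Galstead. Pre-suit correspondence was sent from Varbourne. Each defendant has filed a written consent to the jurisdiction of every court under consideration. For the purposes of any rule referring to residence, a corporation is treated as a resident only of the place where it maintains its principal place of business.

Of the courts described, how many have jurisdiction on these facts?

The Quenholm Court of Common Pleas:
  (a) The amount in controversy is $7,200, within the USD 15,000 ceiling. Condition met.
  (b) The claim is a consumer claim, not a contract claim, so this disjunct is met. Satisfied.
  (c) The amount in controversy is $7,200, which meets the 5,000 dollars floor, so this disjunct is met. Satisfied.
  (d) Tansy Maritime has its principal place of business in Paldale. Satisfied.
  → Jurisdiction lies.
The Superior Court of Quenholm:
  (a) The defendant resides in Paldale, not Quenholm. But every defendant has filed written consent, and the 'unless' clause therefore excuses the requirement. Met.
  (b) Every defendant has filed written consent — that alternative is enough. The exception is not triggered, since the operative events occurred in Sylmont, not Quenholm. Condition met.
  (c) The operative events occurred in Sylmont, not Quenholm. Not met.
  (d) The amount in controversy is $7,200, within the 75,000 dollars ceiling, so this disjunct is met. Condition met.
  → No jurisdiction.
The Varbourne District Court:
  (a) The claim is a consumer claim, so this disjunct is met. Satisfied.
  (b) The defendant resides in Paldale, not Varbourne; the claim does not concern real property — none of the alternatives is met. The proviso rescues it, though: every defendant has filed written consent. Satisfied.
  (c) The corporate defendant(s) are organised in Sylmont, not Fenen. Condition not met.
  (d) The claim is a consumer claim, not a property claim, which satisfies one of the alternatives. Condition met.
  → No jurisdiction.
Courts with jurisdiction: the Quenholm Court of Common Pleas — 1 in total.

1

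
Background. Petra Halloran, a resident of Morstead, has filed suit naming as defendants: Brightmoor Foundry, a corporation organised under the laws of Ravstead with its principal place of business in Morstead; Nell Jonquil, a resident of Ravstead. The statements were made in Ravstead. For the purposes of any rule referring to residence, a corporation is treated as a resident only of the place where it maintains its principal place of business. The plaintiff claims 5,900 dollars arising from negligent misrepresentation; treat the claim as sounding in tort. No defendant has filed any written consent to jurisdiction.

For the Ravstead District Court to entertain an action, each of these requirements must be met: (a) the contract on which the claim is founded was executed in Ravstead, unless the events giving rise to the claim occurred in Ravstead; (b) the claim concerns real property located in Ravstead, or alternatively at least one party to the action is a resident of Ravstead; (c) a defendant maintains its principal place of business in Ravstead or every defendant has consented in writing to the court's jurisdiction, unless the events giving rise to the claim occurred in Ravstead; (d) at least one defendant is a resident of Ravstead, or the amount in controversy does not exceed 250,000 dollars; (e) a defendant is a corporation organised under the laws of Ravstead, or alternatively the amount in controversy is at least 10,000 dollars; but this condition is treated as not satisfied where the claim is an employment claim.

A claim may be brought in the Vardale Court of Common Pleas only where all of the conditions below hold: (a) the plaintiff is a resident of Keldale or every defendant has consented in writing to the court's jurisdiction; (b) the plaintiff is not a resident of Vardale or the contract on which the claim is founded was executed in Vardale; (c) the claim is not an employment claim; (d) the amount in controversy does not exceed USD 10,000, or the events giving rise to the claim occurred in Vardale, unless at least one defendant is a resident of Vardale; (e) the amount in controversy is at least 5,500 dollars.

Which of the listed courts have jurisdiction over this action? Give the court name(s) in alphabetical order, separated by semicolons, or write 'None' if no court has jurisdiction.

the Ravstead District Court

The Ravstead District Court:
  (a) No contract (and hence no place of execution) is alleged. But the operative events occurred in Ravstead, and the 'unless' clause therefore excuses the requirement. Met.
  (b) Nell Jonquil resides in Ravstead — that alternative is enough. Met.
  (c) The corporate defendant(s) have their principal place of business in Morstead, not Ravstead; no such written consent has been filed — no alternative holds. The proviso rescues it, though: the operative events occurred in Ravstead. Condition met.
  (d) Nell Jonquil resides in Ravstead, which satisfies one of the alternatives. Satisfied.
  (e) Brightmoor Foundry is organised under the laws of Ravstead, so one alternative holds. And the carve-out is inapplicable — the claim is a tort claim, not an employment claim. Met.
  → The court has jurisdiction.
The Vardale Court of Common Pleas:
  (a) The plaintiff resides in Morstead, not Keldale; no such written consent has been filed — every alternative fails. Fails.
  (b) The plaintiff resides in Morstead, which is not Vardale, so this disjunct is met. Met.
  (c) The claim is a tort claim, not an employment claim. Met.
  (d) The amount in controversy is $5,900, within the USD 10,000 ceiling, so this disjunct is met. Condition met.
  (e) The amount in controversy is USD 5,900, which meets the 5,500 dollars floor. Satisfied.
  → The court lacks jurisdiction.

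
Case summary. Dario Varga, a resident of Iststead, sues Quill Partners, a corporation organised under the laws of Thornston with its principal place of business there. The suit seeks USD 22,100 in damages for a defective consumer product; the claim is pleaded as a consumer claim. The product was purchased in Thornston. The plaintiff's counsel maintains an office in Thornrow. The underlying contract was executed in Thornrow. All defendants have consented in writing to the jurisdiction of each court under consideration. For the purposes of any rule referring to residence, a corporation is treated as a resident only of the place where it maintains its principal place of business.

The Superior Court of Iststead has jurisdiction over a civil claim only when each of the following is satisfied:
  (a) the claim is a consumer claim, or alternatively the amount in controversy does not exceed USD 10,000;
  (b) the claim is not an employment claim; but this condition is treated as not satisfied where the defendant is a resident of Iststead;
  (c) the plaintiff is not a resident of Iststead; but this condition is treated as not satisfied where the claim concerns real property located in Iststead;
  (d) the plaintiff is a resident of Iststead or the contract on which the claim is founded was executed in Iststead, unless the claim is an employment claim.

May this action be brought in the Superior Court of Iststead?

The Superior Court of Iststead:
  (a) The claim is a consumer claim, which satisfies one of the alternatives. Met.
  (b) The claim is a consumer claim, not an employment claim. The exception is not triggered, since the defendant resides in Thornston, not Iststead. Met.
  (c) The plaintiff resides in Iststead. Not satisfied.
  (d) The plaintiff resides in Iststead, so this disjunct is met. Met.
  → At least one condition fails; no jurisdiction.

No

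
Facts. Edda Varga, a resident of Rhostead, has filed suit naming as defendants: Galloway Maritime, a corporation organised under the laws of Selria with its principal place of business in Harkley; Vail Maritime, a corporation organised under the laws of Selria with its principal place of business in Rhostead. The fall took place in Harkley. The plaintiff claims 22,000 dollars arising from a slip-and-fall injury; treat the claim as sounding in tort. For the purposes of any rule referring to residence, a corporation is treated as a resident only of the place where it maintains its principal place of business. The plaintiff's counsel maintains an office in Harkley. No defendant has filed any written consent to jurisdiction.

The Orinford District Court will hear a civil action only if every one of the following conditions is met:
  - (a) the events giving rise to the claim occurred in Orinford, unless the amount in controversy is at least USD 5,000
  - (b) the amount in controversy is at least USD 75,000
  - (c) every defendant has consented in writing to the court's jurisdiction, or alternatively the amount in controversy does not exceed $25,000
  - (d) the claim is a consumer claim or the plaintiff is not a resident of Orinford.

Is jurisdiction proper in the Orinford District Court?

The Orinford District Court:
  (a) The operative events occurred in Harkley, not Orinford. However, the amount in controversy is 22,000 dollars, which meets the 5,000 dollars floor, so the 'unless' proviso supplies this condition. Met.
  (b) The amount in controversy is USD 22,000, below the 75,000 dollars floor. Not satisfied.
  (c) The amount in controversy is USD 22,000, within the USD 25,000 ceiling — that alternative is enough. Met.
  (d) The plaintiff resides in Rhostead, which is not Orinford — that alternative is enough. Satisfied.
  → Not every requirement is met — no jurisdiction.

No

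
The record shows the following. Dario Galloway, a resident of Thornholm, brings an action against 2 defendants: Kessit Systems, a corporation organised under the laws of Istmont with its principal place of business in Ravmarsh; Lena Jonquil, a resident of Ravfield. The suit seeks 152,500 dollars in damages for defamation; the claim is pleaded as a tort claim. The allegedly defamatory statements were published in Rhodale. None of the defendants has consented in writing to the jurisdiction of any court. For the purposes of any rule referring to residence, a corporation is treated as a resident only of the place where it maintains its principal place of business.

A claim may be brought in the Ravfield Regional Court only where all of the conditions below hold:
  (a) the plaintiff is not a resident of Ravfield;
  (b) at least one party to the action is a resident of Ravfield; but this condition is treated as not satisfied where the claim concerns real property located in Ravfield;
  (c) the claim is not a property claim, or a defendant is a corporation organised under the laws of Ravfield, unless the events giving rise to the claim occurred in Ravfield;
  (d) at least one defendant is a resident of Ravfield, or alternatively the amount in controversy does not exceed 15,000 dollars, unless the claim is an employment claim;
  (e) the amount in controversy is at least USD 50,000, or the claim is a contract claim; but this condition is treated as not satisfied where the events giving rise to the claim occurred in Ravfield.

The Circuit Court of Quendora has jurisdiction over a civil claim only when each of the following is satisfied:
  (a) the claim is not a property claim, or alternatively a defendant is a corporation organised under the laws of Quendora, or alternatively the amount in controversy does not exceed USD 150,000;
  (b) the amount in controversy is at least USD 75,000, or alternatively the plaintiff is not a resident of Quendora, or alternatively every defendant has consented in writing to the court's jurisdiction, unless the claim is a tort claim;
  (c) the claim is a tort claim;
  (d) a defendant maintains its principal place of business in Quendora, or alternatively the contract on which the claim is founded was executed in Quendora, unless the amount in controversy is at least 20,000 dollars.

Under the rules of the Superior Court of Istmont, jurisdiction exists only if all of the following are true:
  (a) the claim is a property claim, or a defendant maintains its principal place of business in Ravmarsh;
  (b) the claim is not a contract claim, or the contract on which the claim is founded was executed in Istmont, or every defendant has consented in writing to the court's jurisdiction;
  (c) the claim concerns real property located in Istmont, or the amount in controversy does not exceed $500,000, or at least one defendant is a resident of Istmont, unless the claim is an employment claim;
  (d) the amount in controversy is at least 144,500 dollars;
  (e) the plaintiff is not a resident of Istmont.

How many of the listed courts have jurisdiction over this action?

3

The Ravfield Regional Court:
  (a) The plaintiff resides in Thornholm, which is not Ravfield. Condition met.
  (b) Lena Jonquil resides in Ravfield. The carve-out does not apply: the claim does not concern real property. Satisfied.
  (c) The claim is a tort claim, not a property claim, so one alternative holds. Met.
  (d) Lena Jonquil resides in Ravfield, which satisfies one of the alternatives. Met.
  (e) The amount in controversy is $152,500, which meets the 50,000 dollars floor, so this disjunct is met. The exception is not triggered, since the operative events occurred in Rhodale, not Ravfield. Condition met.
  → The court has jurisdiction.
The Circuit Court of Quendora:
  (a) The claim is a tort claim, not a property claim — that alternative is enough. Satisfied.
  (b) The amount in controversy is 152,500 dollars, which meets the $75,000 floor, which satisfies one of the alternatives. Satisfied.
  (c) The claim is a tort claim. Satisfied.
  (d) The corporate defendant(s) have their principal place of business in Ravmarsh, not Quendora; no contract (and hence no place of execution) is alleged — every alternative fails. The proviso rescues it, though: the amount in controversy is USD 152,500, which meets the 20,000 dollars floor. Met.
  → All conditions met; jurisdiction exists.
The Superior Court of Istmont:
  (a) Kessit Systems has its principal place of business in Ravmarsh — that alternative is enough. Met.
  (b) The claim is a tort claim, not a contract claim, so this disjunct is met. Satisfied.
  (c) The amount in controversy is 152,500 dollars, within the $500,000 ceiling, so one alternative holds. Satisfied.
  (d) The amount in controversy is 152,500 dollars, which meets the 144,500 dollars floor. Met.
  (e) The plaintiff resides in Thornholm, which is not Istmont. Met.
  → Every requirement is satisfied — jurisdiction.
Courts with jurisdiction: the Ravfield Regional Court, the Circuit Court of Quendora, the Superior Court of Istmont — 3 in total.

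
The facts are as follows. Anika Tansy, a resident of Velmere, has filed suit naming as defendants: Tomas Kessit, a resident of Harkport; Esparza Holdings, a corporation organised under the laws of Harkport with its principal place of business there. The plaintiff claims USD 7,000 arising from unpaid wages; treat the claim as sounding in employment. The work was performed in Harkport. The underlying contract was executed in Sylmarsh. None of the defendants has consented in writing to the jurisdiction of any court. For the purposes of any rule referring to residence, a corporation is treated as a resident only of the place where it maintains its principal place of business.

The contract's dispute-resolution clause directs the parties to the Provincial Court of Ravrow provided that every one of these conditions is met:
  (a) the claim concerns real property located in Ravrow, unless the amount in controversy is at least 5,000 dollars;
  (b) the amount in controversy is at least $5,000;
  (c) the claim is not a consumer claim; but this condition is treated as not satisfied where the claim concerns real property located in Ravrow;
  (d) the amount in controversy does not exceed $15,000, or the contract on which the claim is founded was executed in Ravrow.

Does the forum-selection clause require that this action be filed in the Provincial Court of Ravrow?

The Provincial Court of Ravrow:
  (a) The claim does not concern real property. But the amount in controversy is $7,000, which meets the 5,000 dollars floor, and the 'unless' clause therefore excuses the requirement. Met.
  (b) The amount in controversy is USD 7,000, which meets the 5,000 dollars floor. Met.
  (c) The claim is an employment claim, not a consumer claim. The carve-out does not apply: the claim does not concern real property. Condition met.
  (d) The amount in controversy is 7,000 dollars, within the $15,000 ceiling, so this disjunct is met. Condition met.
  → The clause applies.

Yes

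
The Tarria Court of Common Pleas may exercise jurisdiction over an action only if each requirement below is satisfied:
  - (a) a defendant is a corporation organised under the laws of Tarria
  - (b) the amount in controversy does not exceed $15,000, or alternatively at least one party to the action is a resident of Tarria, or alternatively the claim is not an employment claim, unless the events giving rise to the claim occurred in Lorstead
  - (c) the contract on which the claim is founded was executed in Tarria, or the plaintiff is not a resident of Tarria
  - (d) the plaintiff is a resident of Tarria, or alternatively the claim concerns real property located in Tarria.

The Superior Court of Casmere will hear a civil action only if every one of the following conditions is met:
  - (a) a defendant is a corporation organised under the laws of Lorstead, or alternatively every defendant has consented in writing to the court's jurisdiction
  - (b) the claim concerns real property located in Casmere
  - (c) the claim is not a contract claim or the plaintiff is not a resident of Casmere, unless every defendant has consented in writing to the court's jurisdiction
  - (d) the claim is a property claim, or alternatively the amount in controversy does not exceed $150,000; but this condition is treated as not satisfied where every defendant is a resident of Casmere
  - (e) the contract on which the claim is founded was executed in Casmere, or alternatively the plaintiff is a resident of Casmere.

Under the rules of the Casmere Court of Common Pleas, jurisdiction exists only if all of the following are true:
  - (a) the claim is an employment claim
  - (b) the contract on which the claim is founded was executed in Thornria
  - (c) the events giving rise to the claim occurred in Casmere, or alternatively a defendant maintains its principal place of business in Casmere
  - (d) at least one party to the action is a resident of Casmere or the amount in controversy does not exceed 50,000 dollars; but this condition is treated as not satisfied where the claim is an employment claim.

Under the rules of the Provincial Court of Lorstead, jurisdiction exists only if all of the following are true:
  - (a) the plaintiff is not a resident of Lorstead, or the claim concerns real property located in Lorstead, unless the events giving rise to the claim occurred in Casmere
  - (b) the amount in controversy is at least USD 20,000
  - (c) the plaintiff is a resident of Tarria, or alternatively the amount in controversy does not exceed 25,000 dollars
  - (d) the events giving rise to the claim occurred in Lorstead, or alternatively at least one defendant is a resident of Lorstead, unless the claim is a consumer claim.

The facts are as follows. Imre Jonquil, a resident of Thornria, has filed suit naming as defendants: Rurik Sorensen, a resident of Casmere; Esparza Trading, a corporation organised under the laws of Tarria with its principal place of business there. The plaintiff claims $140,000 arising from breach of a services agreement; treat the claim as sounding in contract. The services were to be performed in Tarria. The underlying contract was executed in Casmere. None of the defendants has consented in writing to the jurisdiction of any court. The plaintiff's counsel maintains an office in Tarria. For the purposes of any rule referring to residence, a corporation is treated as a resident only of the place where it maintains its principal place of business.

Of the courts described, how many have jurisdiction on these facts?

The Tarria Court of Common Pleas:
  (a) Esparza Trading is organised under the laws of Tarria. Condition met.
  (b) Esparza Trading resides in Tarria — that alternative is enough. Satisfied.
  (c) The plaintiff resides in Thornria, which is not Tarria, which satisfies one of the alternatives. Satisfied.
  (d) The plaintiff resides in Thornria, not Tarria; the claim does not concern real property — no alternative holds. Not satisfied.
  → The court lacks jurisdiction.
The Superior Court of Casmere:
  (a) The corporate defendant(s) are organised in Tarria, not Lorstead; no such written consent has been filed — no alternative holds. Not met.
  (b) The claim does not concern real property. Fails.
  (c) The plaintiff resides in Thornria, which is not Casmere, so this disjunct is met. Met.
  (d) The amount in controversy is $140,000, within the USD 150,000 ceiling, which satisfies one of the alternatives. The carve-out does not apply: the defendants reside as follows — Rurik Sorensen in Casmere, Esparza Trading in Tarria — not all in Casmere. Satisfied.
  (e) The contract was executed in Casmere, which satisfies one of the alternatives. Condition met.
  → At least one condition fails; no jurisdiction.
The Casmere Court of Common Pleas:
  (a) The claim is a contract claim, not an employment claim. Fails.
  (b) The contract was executed in Casmere, not Thornria. Fails.
  (c) The operative events occurred in Tarria, not Casmere; the corporate defendant(s) have their principal place of business in Tarria, not Casmere — no alternative holds. Not met.
  (d) Rurik Sorensen resides in Casmere, so this disjunct is met. And the carve-out is inapplicable — the claim is a contract claim, not an employment claim. Condition met.
  → No jurisdiction.
The Provincial Court of Lorstead:
  (a) The plaintiff resides in Thornria, which is not Lorstead, so one alternative holds. Satisfied.
  (b) The amount in controversy is USD 140,000, which meets the USD 20,000 floor. Condition met.
  (c) The plaintiff resides in Thornria, not Tarria; the amount in controversy is USD 140,000, above the $25,000 ceiling — every alternative fails. Not satisfied.
  (d) The operative events occurred in Tarria, not Lorstead; no defendant resides in Lorstead (they reside in Casmere, Tarria) — none of the alternatives is met. The proviso offers no rescue either, since the claim is a contract claim, not a consumer claim. Condition not met.
  → No jurisdiction.
No court satisfies all of its conditions.

0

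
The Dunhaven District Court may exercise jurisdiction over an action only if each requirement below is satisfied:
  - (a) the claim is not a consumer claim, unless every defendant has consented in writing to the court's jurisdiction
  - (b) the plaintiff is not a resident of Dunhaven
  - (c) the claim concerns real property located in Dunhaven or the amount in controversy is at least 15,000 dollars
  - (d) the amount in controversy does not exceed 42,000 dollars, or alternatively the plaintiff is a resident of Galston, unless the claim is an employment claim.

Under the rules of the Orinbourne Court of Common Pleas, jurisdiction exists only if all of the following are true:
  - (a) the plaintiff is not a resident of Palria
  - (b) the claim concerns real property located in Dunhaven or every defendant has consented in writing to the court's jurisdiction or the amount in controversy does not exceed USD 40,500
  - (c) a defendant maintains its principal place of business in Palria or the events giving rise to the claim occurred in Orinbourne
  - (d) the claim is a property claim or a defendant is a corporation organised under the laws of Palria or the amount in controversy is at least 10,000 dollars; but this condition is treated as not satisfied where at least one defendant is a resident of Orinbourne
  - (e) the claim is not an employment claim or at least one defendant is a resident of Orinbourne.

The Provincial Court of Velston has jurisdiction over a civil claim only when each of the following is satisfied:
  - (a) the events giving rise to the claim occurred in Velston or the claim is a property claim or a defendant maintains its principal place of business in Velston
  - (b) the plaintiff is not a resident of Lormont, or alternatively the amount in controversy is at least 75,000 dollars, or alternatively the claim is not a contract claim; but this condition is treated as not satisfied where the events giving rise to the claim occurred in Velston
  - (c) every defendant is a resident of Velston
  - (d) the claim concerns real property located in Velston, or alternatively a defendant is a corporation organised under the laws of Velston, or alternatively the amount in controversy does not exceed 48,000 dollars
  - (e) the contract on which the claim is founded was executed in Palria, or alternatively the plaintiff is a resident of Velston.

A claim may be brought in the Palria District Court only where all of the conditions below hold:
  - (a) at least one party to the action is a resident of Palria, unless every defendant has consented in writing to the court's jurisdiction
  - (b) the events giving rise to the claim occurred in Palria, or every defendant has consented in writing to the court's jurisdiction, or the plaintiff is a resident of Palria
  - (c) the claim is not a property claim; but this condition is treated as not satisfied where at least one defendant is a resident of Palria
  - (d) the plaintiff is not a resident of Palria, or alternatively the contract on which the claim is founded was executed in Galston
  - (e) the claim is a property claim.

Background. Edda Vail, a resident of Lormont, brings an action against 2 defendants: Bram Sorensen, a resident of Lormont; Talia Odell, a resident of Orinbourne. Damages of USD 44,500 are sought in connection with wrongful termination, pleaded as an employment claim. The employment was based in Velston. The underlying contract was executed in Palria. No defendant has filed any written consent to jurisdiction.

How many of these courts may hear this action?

1

The Dunhaven District Court:
  (a) The claim is an employment claim, not a consumer claim. Met.
  (b) The plaintiff resides in Lormont, which is not Dunhaven. Satisfied.
  (c) The amount in controversy is USD 44,500, which meets the 15,000 dollars floor, so this disjunct is met. Met.
  (d) The amount in controversy is $44,500, above the 42,000 dollars ceiling; the plaintiff resides in Lormont, not Galston — no alternative holds. The proviso rescues it, though: the claim is an employment claim. Met.
  → The court has jurisdiction.
The Orinbourne Court of Common Pleas:
  (a) The plaintiff resides in Lormont, which is not Palria. Satisfied.
  (b) The claim does not concern real property; no such written consent has been filed; the amount in controversy is USD 44,500, above the $40,500 ceiling — none of the alternatives is met. Fails.
  (c) No defendant is a corporation; the operative events occurred in Velston, not Orinbourne — every alternative fails. Condition not met.
  (d) The amount in controversy is USD 44,500, which meets the $10,000 floor, so this disjunct is met. But the carve-out bites: Talia Odell resides in Orinbourne. Not met.
  (e) Talia Odell resides in Orinbourne, so one alternative holds. Satisfied.
  → The court lacks jurisdiction.
The Provincial Court of Velston:
  (a) The operative events occurred in Velston, so one alternative holds. Met.
  (b) The claim is an employment claim, not a contract claim — that alternative is enough. However, the operative events occurred in Velston, which falls within the stated exception and so defeats the condition. Fails.
  (c) The defendants reside as follows — Bram Sorensen in Lormont, Talia Odell in Orinbourne — not all in Velston. Not met.
  (d) The amount in controversy is 44,500 dollars, within the $48,000 ceiling, so this disjunct is met. Condition met.
  (e) The contract was executed in Palria, so this disjunct is met. Met.
  → No jurisdiction.
The Palria District Court:
  (a) No party resides in Palria. The proviso offers no rescue either, since no such written consent has been filed. Fails.
  (b) The operative events occurred in Velston, not Palria; no such written consent has been filed; the plaintiff resides in Lormont, not Palria — none of the alternatives is met. Fails.
  (c) The claim is an employment claim, not a property claim. The exception is not triggered, since no defendant resides in Palria (they reside in Lormont, Orinbourne). Condition met.
  (d) The plaintiff resides in Lormont, which is not Palria, so one alternative holds. Condition met.
  (e) The claim is an employment claim, not a property claim. Condition not met.
  → Not every requirement is met — no jurisdiction.
Courts with jurisdiction: the Dunhaven District Court — 1 in total.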